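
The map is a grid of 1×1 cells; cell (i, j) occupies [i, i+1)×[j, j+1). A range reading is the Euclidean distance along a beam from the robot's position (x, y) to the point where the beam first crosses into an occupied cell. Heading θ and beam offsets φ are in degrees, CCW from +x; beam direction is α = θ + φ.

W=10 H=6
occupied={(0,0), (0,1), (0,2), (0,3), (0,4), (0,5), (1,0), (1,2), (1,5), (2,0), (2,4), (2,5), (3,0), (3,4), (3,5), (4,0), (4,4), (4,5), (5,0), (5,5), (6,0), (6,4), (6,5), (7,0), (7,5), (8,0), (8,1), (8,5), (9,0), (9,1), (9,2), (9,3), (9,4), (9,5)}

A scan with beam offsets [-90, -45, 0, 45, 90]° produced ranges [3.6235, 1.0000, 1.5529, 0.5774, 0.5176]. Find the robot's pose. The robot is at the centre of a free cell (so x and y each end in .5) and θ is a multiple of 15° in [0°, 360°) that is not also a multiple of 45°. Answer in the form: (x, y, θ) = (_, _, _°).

The pose lattice has 26·16 = 416 candidates. Test each by forward raycasting.
  (1.5, 1.5, 345°): beam 1 = 0.5176 ≠ 3.6235 ✗
  (6.5, 1.5, 240°): beam 1 = 5.0000 ≠ 3.6235 ✗
  (2.5, 3.5, 150°): beam 1 = 0.5774 ≠ 3.6235 ✗
  (6.5, 2.5, 75°): beam 1 = 1.9319 ≠ 3.6235 ✗
  (7.5, 1.5, 30°): beam 1 = 0.5774 ≠ 3.6235 ✗
  …
  (2.5, 1.5, 195°): r_1=3.6235, r_2=1.0000, r_3=1.5529, r_4=0.5774, r_5=0.5176 — all match ✓
Only this pose fits every beam.

(x, y, θ) = (2.5, 1.5, 195°)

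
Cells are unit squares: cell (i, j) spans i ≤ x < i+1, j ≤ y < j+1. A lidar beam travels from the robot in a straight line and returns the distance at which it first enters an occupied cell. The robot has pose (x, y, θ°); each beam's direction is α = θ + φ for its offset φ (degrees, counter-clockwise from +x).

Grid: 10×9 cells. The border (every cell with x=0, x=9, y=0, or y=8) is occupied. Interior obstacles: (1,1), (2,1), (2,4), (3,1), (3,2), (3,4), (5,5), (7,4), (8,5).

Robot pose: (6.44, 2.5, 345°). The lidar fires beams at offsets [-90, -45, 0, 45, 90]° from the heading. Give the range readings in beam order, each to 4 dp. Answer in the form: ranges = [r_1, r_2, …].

ranges = [1.5529, 1.7321, 2.6503, 2.9560, 2.1637]

beam 1: φ=-90°, α=255°
  direction (-0.2588, -0.9659); cell (6,2); t to first gridline: x 1.7000, y 0.5176 (then +3.8637 / +1.0353)
    (6,1) via y @ 0.5176
    (6,0) via y @ 1.5529  # hit
  → r_1 = 1.5529
beam 2: φ=-45°, α=300°
  direction (0.5000, -0.8660); cell (6,2); t to first gridline: x 1.1200, y 0.5774 (then +2.0000 / +1.1547)
    (6,1) via y @ 0.5774
    (7,1) via x @ 1.1200
    (7,0) via y @ 1.7321  # hit
  → r_2 = 1.7321
beam 3: φ=0°, α=345°
  direction (0.9659, -0.2588); cell (6,2); t to first gridline: x 0.5798, y 1.9319 (then +1.0353 / +3.8637)
    (7,2) via x @ 0.5798
    (8,2) via x @ 1.6150
    (8,1) via y @ 1.9319
    (9,1) via x @ 2.6503  # hit
  → r_3 = 2.6503
beam 4: φ=45°, α=30°
  direction (0.8660, 0.5000); cell (6,2); t to first gridline: x 0.6466, y 1.0000 (then +1.1547 / +2.0000)
    (7,2) via x @ 0.6466
    (7,3) via y @ 1.0000
    (8,3) via x @ 1.8013
    (9,3) via x @ 2.9560  # hit
  → r_4 = 2.9560
beam 5: φ=90°, α=75°
  direction (0.2588, 0.9659); cell (6,2); t to first gridline: x 2.1637, y 0.5176 (then +3.8637 / +1.0353)
    (6,3) via y @ 0.5176
    (6,4) via y @ 1.5529
    (7,4) via x @ 2.1637  # hit
  → r_5 = 2.1637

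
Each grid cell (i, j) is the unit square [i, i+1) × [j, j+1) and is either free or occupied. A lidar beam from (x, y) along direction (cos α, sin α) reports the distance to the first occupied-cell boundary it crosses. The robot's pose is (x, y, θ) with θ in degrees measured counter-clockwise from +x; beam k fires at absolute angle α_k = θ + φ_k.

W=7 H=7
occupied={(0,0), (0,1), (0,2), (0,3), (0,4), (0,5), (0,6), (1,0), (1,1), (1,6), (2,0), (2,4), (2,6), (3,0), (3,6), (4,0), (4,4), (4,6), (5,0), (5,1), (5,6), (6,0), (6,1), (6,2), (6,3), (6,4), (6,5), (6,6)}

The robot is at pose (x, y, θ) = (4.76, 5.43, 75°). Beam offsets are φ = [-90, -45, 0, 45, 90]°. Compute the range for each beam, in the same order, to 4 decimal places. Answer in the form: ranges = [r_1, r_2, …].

beam 1: φ=-90°, α=345°
  d=(0.9659,-0.2588)  start (4,5)  tX=0.2485 tY=1.6614  stride 1/|dx|=1.0353 1/|dy|=3.8637
    cross x-line → (5,5), t=0.2485
    cross x-line → (6,5), t=1.2837 (wall)
  → r_1 = 1.2837
beam 2: φ=-45°, α=30°
  d=(0.8660,0.5000)  start (4,5)  tX=0.2771 tY=1.1400  stride 1/|dx|=1.1547 1/|dy|=2.0000
    cross x-line → (5,5), t=0.2771
    cross y-line → (5,6), t=1.1400 (wall)
  → r_2 = 1.1400
beam 3: φ=0°, α=75°
  d=(0.2588,0.9659)  start (4,5)  tX=0.9273 tY=0.5901  stride 1/|dx|=3.8637 1/|dy|=1.0353
    cross y-line → (4,6), t=0.5901 (wall)
  → r_3 = 0.5901
beam 4: φ=45°, α=120°
  d=(-0.5000,0.8660)  start (4,5)  tX=1.5200 tY=0.6582  stride 1/|dx|=2.0000 1/|dy|=1.1547
    cross y-line → (4,6), t=0.6582 (wall)
  → r_4 = 0.6582
beam 5: φ=90°, α=165°
  d=(-0.9659,0.2588)  start (4,5)  tX=0.7868 tY=2.2023  stride 1/|dx|=1.0353 1/|dy|=3.8637
    cross x-line → (3,5), t=0.7868
    cross x-line → (2,5), t=1.8221
    cross y-line → (2,6), t=2.2023 (wall)
  → r_5 = 2.2023

ranges = [1.2837, 1.1400, 0.5901, 0.6582, 2.2023]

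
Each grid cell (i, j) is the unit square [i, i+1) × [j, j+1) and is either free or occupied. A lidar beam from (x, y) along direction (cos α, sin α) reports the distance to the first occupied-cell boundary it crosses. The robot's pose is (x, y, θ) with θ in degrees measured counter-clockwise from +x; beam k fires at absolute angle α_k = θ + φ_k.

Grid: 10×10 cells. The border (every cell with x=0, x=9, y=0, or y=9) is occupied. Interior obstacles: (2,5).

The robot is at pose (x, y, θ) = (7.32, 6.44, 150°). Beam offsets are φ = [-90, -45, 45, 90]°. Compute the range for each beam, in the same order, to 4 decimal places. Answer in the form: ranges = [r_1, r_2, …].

beam 1: φ=-90°, α=60°
  cosα=0.5000 sinα=0.8660 | (7,6) | tMaxX 1.3600 tMaxY 0.6466 | tΔX 2.0000 tΔY 1.1547
    t=0.6466 [y] (7,7)
    t=1.3600 [x] (8,7)
    t=1.8013 [y] (8,8)
    t=2.9560 [y] (8,9) — stop
  → r_1 = 2.9560
beam 2: φ=-45°, α=105°
  cosα=-0.2588 sinα=0.9659 | (7,6) | tMaxX 1.2364 tMaxY 0.5798 | tΔX 3.8637 tΔY 1.0353
    t=0.5798 [y] (7,7)
    t=1.2364 [x] (6,7)
    t=1.6150 [y] (6,8)
    t=2.6503 [y] (6,9) — stop
  → r_2 = 2.6503
beam 3: φ=45°, α=195°
  cosα=-0.9659 sinα=-0.2588 | (7,6) | tMaxX 0.3313 tMaxY 1.7000 | tΔX 1.0353 tΔY 3.8637
    t=0.3313 [x] (6,6)
    t=1.3666 [x] (5,6)
    t=1.7000 [y] (5,5)
    t=2.4018 [x] (4,5)
    t=3.4371 [x] (3,5)
    t=4.4724 [x] (2,5) — stop
  → r_3 = 4.4724
beam 4: φ=90°, α=240°
  cosα=-0.5000 sinα=-0.8660 | (7,6) | tMaxX 0.6400 tMaxY 0.5081 | tΔX 2.0000 tΔY 1.1547
    t=0.5081 [y] (7,5)
    t=0.6400 [x] (6,5)
    t=1.6628 [y] (6,4)
    t=2.6400 [x] (5,4)
    t=2.8175 [y] (5,3)
    t=3.9722 [y] (5,2)
    t=4.6400 [x] (4,2)
    t=5.1269 [y] (4,1)
    t=6.2816 [y] (4,0) — stop
  → r_4 = 6.2816

ranges = [2.9560, 2.6503, 4.4724, 6.2816]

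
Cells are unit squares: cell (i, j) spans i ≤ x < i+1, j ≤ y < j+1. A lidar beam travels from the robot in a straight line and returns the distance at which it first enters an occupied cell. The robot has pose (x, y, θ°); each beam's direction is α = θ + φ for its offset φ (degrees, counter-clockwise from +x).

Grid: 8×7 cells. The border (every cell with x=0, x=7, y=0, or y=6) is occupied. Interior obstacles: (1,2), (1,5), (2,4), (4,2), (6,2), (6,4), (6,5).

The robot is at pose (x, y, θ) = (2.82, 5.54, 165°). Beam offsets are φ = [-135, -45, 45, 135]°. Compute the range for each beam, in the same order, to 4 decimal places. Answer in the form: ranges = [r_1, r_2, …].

ranges = [0.9200, 0.5312, 0.9469, 2.9329]

beam 1: φ=-135°, α=30°
  direction (0.8660, 0.5000); cell (2,5); t to first gridline: x 0.2078, y 0.9200 (then +1.1547 / +2.0000)
    (3,5) via x @ 0.2078
    (3,6) via y @ 0.9200  # hit
  → r_1 = 0.9200
beam 2: φ=-45°, α=120°
  direction (-0.5000, 0.8660); cell (2,5); t to first gridline: x 1.6400, y 0.5312 (then +2.0000 / +1.1547)
    (2,6) via y @ 0.5312  # hit
  → r_2 = 0.5312
beam 3: φ=45°, α=210°
  direction (-0.8660, -0.5000); cell (2,5); t to first gridline: x 0.9469, y 1.0800 (then +1.1547 / +2.0000)
    (1,5) via x @ 0.9469  # hit
  → r_3 = 0.9469
beam 4: φ=135°, α=300°
  direction (0.5000, -0.8660); cell (2,5); t to first gridline: x 0.3600, y 0.6235 (then +2.0000 / +1.1547)
    (3,5) via x @ 0.3600
    (3,4) via y @ 0.6235
    (3,3) via y @ 1.7782
    (4,3) via x @ 2.3600
    (4,2) via y @ 2.9329  # hit
  → r_4 = 2.9329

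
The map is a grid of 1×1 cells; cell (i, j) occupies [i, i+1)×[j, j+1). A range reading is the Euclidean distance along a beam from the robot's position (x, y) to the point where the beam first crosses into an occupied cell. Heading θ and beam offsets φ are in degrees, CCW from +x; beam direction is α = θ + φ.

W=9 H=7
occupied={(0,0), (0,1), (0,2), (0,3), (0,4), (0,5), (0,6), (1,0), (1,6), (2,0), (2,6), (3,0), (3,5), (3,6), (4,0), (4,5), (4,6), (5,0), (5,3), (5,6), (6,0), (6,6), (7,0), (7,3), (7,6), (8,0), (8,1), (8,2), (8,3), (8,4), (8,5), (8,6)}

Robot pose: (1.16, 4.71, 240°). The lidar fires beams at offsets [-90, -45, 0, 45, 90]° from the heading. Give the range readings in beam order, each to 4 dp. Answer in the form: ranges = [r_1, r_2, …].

beam 1: φ=-90°, α=150°
  cosα=-0.8660 sinα=0.5000 | (1,4) | tMaxX 0.1848 tMaxY 0.5800 | tΔX 1.1547 tΔY 2.0000
    t=0.1848 [x] (0,4) — stop
  → r_1 = 0.1848
beam 2: φ=-45°, α=195°
  cosα=-0.9659 sinα=-0.2588 | (1,4) | tMaxX 0.1656 tMaxY 2.7432 | tΔX 1.0353 tΔY 3.8637
    t=0.1656 [x] (0,4) — stop
  → r_2 = 0.1656
beam 3: φ=0°, α=240°
  cosα=-0.5000 sinα=-0.8660 | (1,4) | tMaxX 0.3200 tMaxY 0.8198 | tΔX 2.0000 tΔY 1.1547
    t=0.3200 [x] (0,4) — stop
  → r_3 = 0.3200
beam 4: φ=45°, α=285°
  cosα=0.2588 sinα=-0.9659 | (1,4) | tMaxX 3.2455 tMaxY 0.7350 | tΔX 3.8637 tΔY 1.0353
    t=0.7350 [y] (1,3)
    t=1.7703 [y] (1,2)
    t=2.8056 [y] (1,1)
    t=3.2455 [x] (2,1)
    t=3.8409 [y] (2,0) — stop
  → r_4 = 3.8409
beam 5: φ=90°, α=330°
  cosα=0.8660 sinα=-0.5000 | (1,4) | tMaxX 0.9699 tMaxY 1.4200 | tΔX 1.1547 tΔY 2.0000
    t=0.9699 [x] (2,4)
    t=1.4200 [y] (2,3)
    t=2.1246 [x] (3,3)
    t=3.2793 [x] (4,3)
    t=3.4200 [y] (4,2)
    t=4.4341 [x] (5,2)
    t=5.4200 [y] (5,1)
    t=5.5888 [x] (6,1)
    t=6.7435 [x] (7,1)
    t=7.4200 [y] (7,0) — stop
  → r_5 = 7.4200

ranges = [0.1848, 0.1656, 0.3200, 3.8409, 7.4200]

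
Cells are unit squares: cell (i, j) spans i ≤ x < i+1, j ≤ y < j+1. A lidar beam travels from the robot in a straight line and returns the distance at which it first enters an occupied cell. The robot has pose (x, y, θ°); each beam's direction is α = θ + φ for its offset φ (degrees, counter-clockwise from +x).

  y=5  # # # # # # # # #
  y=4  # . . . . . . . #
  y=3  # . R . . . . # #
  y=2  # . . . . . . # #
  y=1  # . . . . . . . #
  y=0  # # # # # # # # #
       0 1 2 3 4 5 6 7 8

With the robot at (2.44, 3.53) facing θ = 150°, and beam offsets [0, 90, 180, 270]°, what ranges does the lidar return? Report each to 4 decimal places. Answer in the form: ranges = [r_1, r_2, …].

ranges = [1.6628, 2.8800, 5.0600, 1.6974]

beam 1: φ=0°, α=150°
  dir = (cos 150°, sin 150°) = (-0.8660, 0.5000); from cell (2,3)
  next x-line at t=0.5081, next y-line at t=0.9400; Δt_x=1.1547, Δt_y=2.0000
    x: enter (1,3) at t=0.5081
    y: enter (1,4) at t=0.9400
    x: enter (0,4) at t=1.6628 ← occupied
  → r_1 = 1.6628
beam 2: φ=90°, α=240°
  dir = (cos 240°, sin 240°) = (-0.5000, -0.8660); from cell (2,3)
  next x-line at t=0.8800, next y-line at t=0.6120; Δt_x=2.0000, Δt_y=1.1547
    y: enter (2,2) at t=0.6120
    x: enter (1,2) at t=0.8800
    y: enter (1,1) at t=1.7667
    x: enter (0,1) at t=2.8800 ← occupied
  → r_2 = 2.8800
beam 3: φ=180°, α=330°
  dir = (cos 330°, sin 330°) = (0.8660, -0.5000); from cell (2,3)
  next x-line at t=0.6466, next y-line at t=1.0600; Δt_x=1.1547, Δt_y=2.0000
    x: enter (3,3) at t=0.6466
    y: enter (3,2) at t=1.0600
    x: enter (4,2) at t=1.8013
    x: enter (5,2) at t=2.9560
    y: enter (5,1) at t=3.0600
    x: enter (6,1) at t=4.1107
    y: enter (6,0) at t=5.0600 ← occupied
  → r_3 = 5.0600
beam 4: φ=270°, α=60°
  dir = (cos 60°, sin 60°) = (0.5000, 0.8660); from cell (2,3)
  next x-line at t=1.1200, next y-line at t=0.5427; Δt_x=2.0000, Δt_y=1.1547
    y: enter (2,4) at t=0.5427
    x: enter (3,4) at t=1.1200
    y: enter (3,5) at t=1.6974 ← occupied
  → r_4 = 1.6974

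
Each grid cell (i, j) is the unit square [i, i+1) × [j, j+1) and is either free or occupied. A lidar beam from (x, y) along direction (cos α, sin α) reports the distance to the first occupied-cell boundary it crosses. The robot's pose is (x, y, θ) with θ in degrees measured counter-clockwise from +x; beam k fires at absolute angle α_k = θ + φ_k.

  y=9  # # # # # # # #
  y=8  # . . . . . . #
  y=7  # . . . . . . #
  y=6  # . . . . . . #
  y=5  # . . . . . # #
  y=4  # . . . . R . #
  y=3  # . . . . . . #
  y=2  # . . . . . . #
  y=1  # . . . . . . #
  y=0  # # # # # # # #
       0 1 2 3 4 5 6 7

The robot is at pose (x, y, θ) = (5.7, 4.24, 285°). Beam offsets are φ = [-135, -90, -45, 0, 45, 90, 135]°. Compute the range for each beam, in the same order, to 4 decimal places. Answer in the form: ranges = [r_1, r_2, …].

ranges = [5.4271, 4.8658, 3.7412, 3.3543, 1.5011, 1.3459, 0.8776]

beam 1: φ=-135°, α=150°
  direction (-0.8660, 0.5000); cell (5,4); t to first gridline: x 0.8083, y 1.5200 (then +1.1547 / +2.0000)
    (4,4) via x @ 0.8083
    (4,5) via y @ 1.5200
    (3,5) via x @ 1.9630
    (2,5) via x @ 3.1177
    (2,6) via y @ 3.5200
    (1,6) via x @ 4.2724
    (0,6) via x @ 5.4271  # hit
  → r_1 = 5.4271
beam 2: φ=-90°, α=195°
  direction (-0.9659, -0.2588); cell (5,4); t to first gridline: x 0.7247, y 0.9273 (then +1.0353 / +3.8637)
    (4,4) via x @ 0.7247
    (4,3) via y @ 0.9273
    (3,3) via x @ 1.7600
    (2,3) via x @ 2.7952
    (1,3) via x @ 3.8305
    (1,2) via y @ 4.7910
    (0,2) via x @ 4.8658  # hit
  → r_2 = 4.8658
beam 3: φ=-45°, α=240°
  direction (-0.5000, -0.8660); cell (5,4); t to first gridline: x 1.4000, y 0.2771 (then +2.0000 / +1.1547)
    (5,3) via y @ 0.2771
    (4,3) via x @ 1.4000
    (4,2) via y @ 1.4318
    (4,1) via y @ 2.5865
    (3,1) via x @ 3.4000
    (3,0) via y @ 3.7412  # hit
  → r_3 = 3.7412
beam 4: φ=0°, α=285°
  direction (0.2588, -0.9659); cell (5,4); t to first gridline: x 1.1591, y 0.2485 (then +3.8637 / +1.0353)
    (5,3) via y @ 0.2485
    (6,3) via x @ 1.1591
    (6,2) via y @ 1.2837
    (6,1) via y @ 2.3190
    (6,0) via y @ 3.3543  # hit
  → r_4 = 3.3543
beam 5: φ=45°, α=330°
  direction (0.8660, -0.5000); cell (5,4); t to first gridline: x 0.3464, y 0.4800 (then +1.1547 / +2.0000)
    (6,4) via x @ 0.3464
    (6,3) via y @ 0.4800
    (7,3) via x @ 1.5011  # hit
  → r_5 = 1.5011
beam 6: φ=90°, α=15°
  direction (0.9659, 0.2588); cell (5,4); t to first gridline: x 0.3106, y 2.9364 (then +1.0353 / +3.8637)
    (6,4) via x @ 0.3106
    (7,4) via x @ 1.3459  # hit
  → r_6 = 1.3459
beam 7: φ=135°, α=60°
  direction (0.5000, 0.8660); cell (5,4); t to first gridline: x 0.6000, y 0.8776 (then +2.0000 / +1.1547)
    (6,4) via x @ 0.6000
    (6,5) via y @ 0.8776  # hit
  → r_7 = 0.8776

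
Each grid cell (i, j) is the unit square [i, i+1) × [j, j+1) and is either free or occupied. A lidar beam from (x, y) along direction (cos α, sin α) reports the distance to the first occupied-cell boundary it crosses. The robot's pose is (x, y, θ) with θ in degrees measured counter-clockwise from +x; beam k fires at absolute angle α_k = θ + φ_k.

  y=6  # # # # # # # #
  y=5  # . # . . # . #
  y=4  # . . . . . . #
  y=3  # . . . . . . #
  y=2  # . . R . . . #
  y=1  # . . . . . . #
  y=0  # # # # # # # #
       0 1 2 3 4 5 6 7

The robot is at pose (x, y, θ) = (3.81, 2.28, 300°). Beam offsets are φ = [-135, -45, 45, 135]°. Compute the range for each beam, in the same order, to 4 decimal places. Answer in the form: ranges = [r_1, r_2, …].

ranges = [2.9091, 1.3252, 3.3025, 3.8512]

beam 1: φ=-135°, α=165°
  d=(-0.9659,0.2588)  start (3,2)  tX=0.8386 tY=2.7819  stride 1/|dx|=1.0353 1/|dy|=3.8637
    cross x-line → (2,2), t=0.8386
    cross x-line → (1,2), t=1.8738
    cross y-line → (1,3), t=2.7819
    cross x-line → (0,3), t=2.9091 (wall)
  → r_1 = 2.9091
beam 2: φ=-45°, α=255°
  d=(-0.2588,-0.9659)  start (3,2)  tX=3.1296 tY=0.2899  stride 1/|dx|=3.8637 1/|dy|=1.0353
    cross y-line → (3,1), t=0.2899
    cross y-line → (3,0), t=1.3252 (wall)
  → r_2 = 1.3252
beam 3: φ=45°, α=345°
  d=(0.9659,-0.2588)  start (3,2)  tX=0.1967 tY=1.0818  stride 1/|dx|=1.0353 1/|dy|=3.8637
    cross x-line → (4,2), t=0.1967
    cross y-line → (4,1), t=1.0818
    cross x-line → (5,1), t=1.2320
    cross x-line → (6,1), t=2.2673
    cross x-line → (7,1), t=3.3025 (wall)
  → r_3 = 3.3025
beam 4: φ=135°, α=75°
  d=(0.2588,0.9659)  start (3,2)  tX=0.7341 tY=0.7454  stride 1/|dx|=3.8637 1/|dy|=1.0353
    cross x-line → (4,2), t=0.7341
    cross y-line → (4,3), t=0.7454
    cross y-line → (4,4), t=1.7807
    cross y-line → (4,5), t=2.8160
    cross y-line → (4,6), t=3.8512 (wall)
  → r_4 = 3.8512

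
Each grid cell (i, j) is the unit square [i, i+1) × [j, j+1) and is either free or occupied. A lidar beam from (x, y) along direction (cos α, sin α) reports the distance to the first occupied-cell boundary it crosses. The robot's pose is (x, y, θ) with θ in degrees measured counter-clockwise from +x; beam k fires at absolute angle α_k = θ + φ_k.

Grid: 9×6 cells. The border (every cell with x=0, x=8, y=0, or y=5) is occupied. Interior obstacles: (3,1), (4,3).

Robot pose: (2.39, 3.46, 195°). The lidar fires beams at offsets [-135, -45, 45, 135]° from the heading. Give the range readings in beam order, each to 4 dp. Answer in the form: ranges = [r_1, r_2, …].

beam 1: φ=-135°, α=60°
  cosα=0.5000 sinα=0.8660 | (2,3) | tMaxX 1.2200 tMaxY 0.6235 | tΔX 2.0000 tΔY 1.1547
    t=0.6235 [y] (2,4)
    t=1.2200 [x] (3,4)
    t=1.7782 [y] (3,5) — stop
  → r_1 = 1.7782
beam 2: φ=-45°, α=150°
  cosα=-0.8660 sinα=0.5000 | (2,3) | tMaxX 0.4503 tMaxY 1.0800 | tΔX 1.1547 tΔY 2.0000
    t=0.4503 [x] (1,3)
    t=1.0800 [y] (1,4)
    t=1.6050 [x] (0,4) — stop
  → r_2 = 1.6050
beam 3: φ=45°, α=240°
  cosα=-0.5000 sinα=-0.8660 | (2,3) | tMaxX 0.7800 tMaxY 0.5312 | tΔX 2.0000 tΔY 1.1547
    t=0.5312 [y] (2,2)
    t=0.7800 [x] (1,2)
    t=1.6859 [y] (1,1)
    t=2.7800 [x] (0,1) — stop
  → r_3 = 2.7800
beam 4: φ=135°, α=330°
  cosα=0.8660 sinα=-0.5000 | (2,3) | tMaxX 0.7044 tMaxY 0.9200 | tΔX 1.1547 tΔY 2.0000
    t=0.7044 [x] (3,3)
    t=0.9200 [y] (3,2)
    t=1.8591 [x] (4,2)
    t=2.9200 [y] (4,1)
    t=3.0138 [x] (5,1)
    t=4.1685 [x] (6,1)
    t=4.9200 [y] (6,0) — stop
  → r_4 = 4.9200

ranges = [1.7782, 1.6050, 2.7800, 4.9200]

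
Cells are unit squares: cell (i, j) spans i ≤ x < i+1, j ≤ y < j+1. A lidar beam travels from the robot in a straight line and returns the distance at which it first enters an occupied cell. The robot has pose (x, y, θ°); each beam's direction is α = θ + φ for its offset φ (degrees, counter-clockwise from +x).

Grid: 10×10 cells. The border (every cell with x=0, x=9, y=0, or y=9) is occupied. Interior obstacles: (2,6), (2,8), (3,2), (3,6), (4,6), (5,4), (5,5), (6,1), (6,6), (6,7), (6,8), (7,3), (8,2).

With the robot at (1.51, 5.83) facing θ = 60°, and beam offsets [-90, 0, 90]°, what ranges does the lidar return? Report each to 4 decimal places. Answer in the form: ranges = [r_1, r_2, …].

beam 1: φ=-90°, α=330°
  d=(0.8660,-0.5000)  start (1,5)  tX=0.5658 tY=1.6600  stride 1/|dx|=1.1547 1/|dy|=2.0000
    cross x-line → (2,5), t=0.5658
    cross y-line → (2,4), t=1.6600
    cross x-line → (3,4), t=1.7205
    cross x-line → (4,4), t=2.8752
    cross y-line → (4,3), t=3.6600
    cross x-line → (5,3), t=4.0299
    cross x-line → (6,3), t=5.1846
    cross y-line → (6,2), t=5.6600
    cross x-line → (7,2), t=6.3393
    cross x-line → (8,2), t=7.4940 (wall)
  → r_1 = 7.4940
beam 2: φ=0°, α=60°
  d=(0.5000,0.8660)  start (1,5)  tX=0.9800 tY=0.1963  stride 1/|dx|=2.0000 1/|dy|=1.1547
    cross y-line → (1,6), t=0.1963
    cross x-line → (2,6), t=0.9800 (wall)
  → r_2 = 0.9800
beam 3: φ=90°, α=150°
  d=(-0.8660,0.5000)  start (1,5)  tX=0.5889 tY=0.3400  stride 1/|dx|=1.1547 1/|dy|=2.0000
    cross y-line → (1,6), t=0.3400
    cross x-line → (0,6), t=0.5889 (wall)
  → r_3 = 0.5889

ranges = [7.4940, 0.9800, 0.5889]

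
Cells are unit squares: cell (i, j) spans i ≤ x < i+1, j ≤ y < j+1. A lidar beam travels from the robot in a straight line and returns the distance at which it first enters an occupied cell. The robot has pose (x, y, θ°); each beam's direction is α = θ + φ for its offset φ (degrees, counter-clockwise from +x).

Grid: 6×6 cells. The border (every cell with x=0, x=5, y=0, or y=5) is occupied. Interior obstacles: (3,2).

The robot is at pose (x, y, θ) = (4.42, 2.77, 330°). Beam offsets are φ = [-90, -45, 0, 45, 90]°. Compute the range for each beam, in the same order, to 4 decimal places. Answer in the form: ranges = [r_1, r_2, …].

ranges = [0.8400, 1.8324, 0.6697, 0.6005, 1.1600]

beam 1: φ=-90°, α=240°
  dir = (cos 240°, sin 240°) = (-0.5000, -0.8660); from cell (4,2)
  next x-line at t=0.8400, next y-line at t=0.8891; Δt_x=2.0000, Δt_y=1.1547
    x: enter (3,2) at t=0.8400 ← occupied
  → r_1 = 0.8400
beam 2: φ=-45°, α=285°
  dir = (cos 285°, sin 285°) = (0.2588, -0.9659); from cell (4,2)
  next x-line at t=2.2409, next y-line at t=0.7972; Δt_x=3.8637, Δt_y=1.0353
    y: enter (4,1) at t=0.7972
    y: enter (4,0) at t=1.8324 ← occupied
  → r_2 = 1.8324
beam 3: φ=0°, α=330°
  dir = (cos 330°, sin 330°) = (0.8660, -0.5000); from cell (4,2)
  next x-line at t=0.6697, next y-line at t=1.5400; Δt_x=1.1547, Δt_y=2.0000
    x: enter (5,2) at t=0.6697 ← occupied
  → r_3 = 0.6697
beam 4: φ=45°, α=15°
  dir = (cos 15°, sin 15°) = (0.9659, 0.2588); from cell (4,2)
  next x-line at t=0.6005, next y-line at t=0.8887; Δt_x=1.0353, Δt_y=3.8637
    x: enter (5,2) at t=0.6005 ← occupied
  → r_4 = 0.6005
beam 5: φ=90°, α=60°
  dir = (cos 60°, sin 60°) = (0.5000, 0.8660); from cell (4,2)
  next x-line at t=1.1600, next y-line at t=0.2656; Δt_x=2.0000, Δt_y=1.1547
    y: enter (4,3) at t=0.2656
    x: enter (5,3) at t=1.1600 ← occupied
  → r_5 = 1.1600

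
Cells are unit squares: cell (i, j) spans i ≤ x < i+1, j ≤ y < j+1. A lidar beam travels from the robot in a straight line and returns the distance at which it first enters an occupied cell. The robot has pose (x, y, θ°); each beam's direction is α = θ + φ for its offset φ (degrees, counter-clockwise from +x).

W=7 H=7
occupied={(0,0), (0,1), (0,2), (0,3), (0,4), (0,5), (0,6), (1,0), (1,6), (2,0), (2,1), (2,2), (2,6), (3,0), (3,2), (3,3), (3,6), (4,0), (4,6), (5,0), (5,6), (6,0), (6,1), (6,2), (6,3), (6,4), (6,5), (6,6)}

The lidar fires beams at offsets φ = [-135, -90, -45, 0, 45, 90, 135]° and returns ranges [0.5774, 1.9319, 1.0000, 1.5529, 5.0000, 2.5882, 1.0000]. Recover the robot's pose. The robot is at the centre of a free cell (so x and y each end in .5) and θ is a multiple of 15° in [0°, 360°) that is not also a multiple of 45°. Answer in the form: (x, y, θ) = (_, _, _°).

The pose lattice has 21·16 = 336 candidates. Test each by forward raycasting.
  (4.5, 2.5, 105°): beam 1 = 1.7321 ≠ 0.5774 ✗
  (1.5, 1.5, 120°): beam 1 = 0.5176 ≠ 0.5774 ✗
  (5.5, 4.5, 330°): beam 1 = 1.9319 ≠ 0.5774 ✗
  …
  (1.5, 3.5, 345°): r_1=0.5774, r_2=1.9319, r_3=1.0000, r_4=1.5529, r_5=5.0000, r_6=2.5882, r_7=1.0000 — all match ✓
Unique over the lattice → pose = (1.5, 3.5, 345°).

(x, y, θ) = (1.5, 3.5, 345°)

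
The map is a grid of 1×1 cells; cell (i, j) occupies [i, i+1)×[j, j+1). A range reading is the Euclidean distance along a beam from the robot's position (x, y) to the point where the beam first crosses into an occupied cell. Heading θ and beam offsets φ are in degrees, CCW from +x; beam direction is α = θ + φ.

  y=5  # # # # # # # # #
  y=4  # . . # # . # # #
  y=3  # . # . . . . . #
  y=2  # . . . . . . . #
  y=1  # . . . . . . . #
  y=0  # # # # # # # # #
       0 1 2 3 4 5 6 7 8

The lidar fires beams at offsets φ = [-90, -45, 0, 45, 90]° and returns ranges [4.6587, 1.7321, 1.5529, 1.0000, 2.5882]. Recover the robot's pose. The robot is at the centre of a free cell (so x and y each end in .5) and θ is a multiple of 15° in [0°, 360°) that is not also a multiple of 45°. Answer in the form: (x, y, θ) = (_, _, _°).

(x, y, θ) = (3.5, 2.5, 105°)

Candidates: 23 free-cell centres × 16 headings = 368 poses. Raycast each; keep the one whose scan matches to 4 dp.
  (3.5, 2.5, 15°): beam 1 = 1.5529 ≠ 4.6587 ✗
  (3.5, 2.5, 210°): beam 1 = 1.0000 ≠ 4.6587 ✗
  (4.5, 1.5, 30°): beam 1 = 0.5774 ≠ 4.6587 ✗
  (7.5, 1.5, 285°): beam 1 = 1.9319 ≠ 4.6587 ✗
  (6.5, 3.5, 255°): beam 1 = 1.9319 ≠ 4.6587 ✗
  …
  (3.5, 2.5, 105°): r_1=4.6587, r_2=1.7321, r_3=1.5529, r_4=1.0000, r_5=2.5882 — all match ✓
No second candidate reproduces the full scan.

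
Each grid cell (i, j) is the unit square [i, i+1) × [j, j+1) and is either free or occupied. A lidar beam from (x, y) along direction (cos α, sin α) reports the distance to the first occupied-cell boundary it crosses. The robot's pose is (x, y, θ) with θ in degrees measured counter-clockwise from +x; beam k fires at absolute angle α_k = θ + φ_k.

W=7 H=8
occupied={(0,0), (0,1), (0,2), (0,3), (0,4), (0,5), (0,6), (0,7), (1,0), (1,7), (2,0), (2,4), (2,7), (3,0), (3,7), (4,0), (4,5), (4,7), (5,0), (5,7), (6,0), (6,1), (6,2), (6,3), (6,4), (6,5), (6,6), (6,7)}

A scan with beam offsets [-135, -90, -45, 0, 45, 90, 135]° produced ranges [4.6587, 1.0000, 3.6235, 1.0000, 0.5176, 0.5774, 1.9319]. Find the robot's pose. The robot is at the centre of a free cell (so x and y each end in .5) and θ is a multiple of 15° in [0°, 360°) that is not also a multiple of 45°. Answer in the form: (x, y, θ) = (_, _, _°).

(x, y, θ) = (1.5, 3.5, 120°)

The pose lattice has 28·16 = 448 candidates. Test each by forward raycasting.
  (1.5, 2.5, 120°): beam 2 = 5.1962 ≠ 1.0000 ✗
  (5.5, 4.5, 240°): beam 1 = 2.5882 ≠ 4.6587 ✗
  (3.5, 4.5, 30°): beam 1 = 3.6235 ≠ 4.6587 ✗
  (1.5, 5.5, 75°): beam 1 = 1.0000 ≠ 4.6587 ✗
  …
  (1.5, 3.5, 120°): r_1=4.6587, r_2=1.0000, r_3=3.6235, r_4=1.0000, r_5=0.5176, r_6=0.5774, r_7=1.9319 — all match ✓
Unique over the lattice → pose = (1.5, 3.5, 120°).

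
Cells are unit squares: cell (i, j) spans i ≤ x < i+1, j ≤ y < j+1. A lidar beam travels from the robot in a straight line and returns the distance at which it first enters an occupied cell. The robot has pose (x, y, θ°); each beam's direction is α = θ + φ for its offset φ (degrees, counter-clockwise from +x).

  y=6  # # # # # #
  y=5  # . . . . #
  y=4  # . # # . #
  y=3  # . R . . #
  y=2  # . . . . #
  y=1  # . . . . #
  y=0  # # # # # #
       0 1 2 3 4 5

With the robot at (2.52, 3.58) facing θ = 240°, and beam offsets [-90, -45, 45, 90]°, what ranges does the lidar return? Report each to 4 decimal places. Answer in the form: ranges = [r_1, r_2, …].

ranges = [1.7551, 1.5736, 2.6710, 2.8637]

beam 1: φ=-90°, α=150°
  direction (-0.8660, 0.5000); cell (2,3); t to first gridline: x 0.6004, y 0.8400 (then +1.1547 / +2.0000)
    (1,3) via x @ 0.6004
    (1,4) via y @ 0.8400
    (0,4) via x @ 1.7551  # hit
  → r_1 = 1.7551
beam 2: φ=-45°, α=195°
  direction (-0.9659, -0.2588); cell (2,3); t to first gridline: x 0.5383, y 2.2409 (then +1.0353 / +3.8637)
    (1,3) via x @ 0.5383
    (0,3) via x @ 1.5736  # hit
  → r_2 = 1.5736
beam 3: φ=45°, α=285°
  direction (0.2588, -0.9659); cell (2,3); t to first gridline: x 1.8546, y 0.6005 (then +3.8637 / +1.0353)
    (2,2) via y @ 0.6005
    (2,1) via y @ 1.6357
    (3,1) via x @ 1.8546
    (3,0) via y @ 2.6710  # hit
  → r_3 = 2.6710
beam 4: φ=90°, α=330°
  direction (0.8660, -0.5000); cell (2,3); t to first gridline: x 0.5543, y 1.1600 (then +1.1547 / +2.0000)
    (3,3) via x @ 0.5543
    (3,2) via y @ 1.1600
    (4,2) via x @ 1.7090
    (5,2) via x @ 2.8637  # hit
  → r_4 = 2.8637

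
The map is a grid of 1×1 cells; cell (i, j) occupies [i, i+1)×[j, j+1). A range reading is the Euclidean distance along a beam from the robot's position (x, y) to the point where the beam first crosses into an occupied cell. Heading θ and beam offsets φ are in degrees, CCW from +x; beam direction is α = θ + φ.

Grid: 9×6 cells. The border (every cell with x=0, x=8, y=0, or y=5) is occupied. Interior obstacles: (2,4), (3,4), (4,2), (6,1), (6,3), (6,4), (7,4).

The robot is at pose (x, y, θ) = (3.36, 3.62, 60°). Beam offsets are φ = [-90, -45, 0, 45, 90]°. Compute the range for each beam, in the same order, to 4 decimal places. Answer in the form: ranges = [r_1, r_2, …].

ranges = [1.2400, 2.7331, 0.4388, 0.3934, 0.7600]

beam 1: φ=-90°, α=330°
  d=(0.8660,-0.5000)  start (3,3)  tX=0.7390 tY=1.2400  stride 1/|dx|=1.1547 1/|dy|=2.0000
    cross x-line → (4,3), t=0.7390
    cross y-line → (4,2), t=1.2400 (wall)
  → r_1 = 1.2400
beam 2: φ=-45°, α=15°
  d=(0.9659,0.2588)  start (3,3)  tX=0.6626 tY=1.4682  stride 1/|dx|=1.0353 1/|dy|=3.8637
    cross x-line → (4,3), t=0.6626
    cross y-line → (4,4), t=1.4682
    cross x-line → (5,4), t=1.6979
    cross x-line → (6,4), t=2.7331 (wall)
  → r_2 = 2.7331
beam 3: φ=0°, α=60°
  d=(0.5000,0.8660)  start (3,3)  tX=1.2800 tY=0.4388  stride 1/|dx|=2.0000 1/|dy|=1.1547
    cross y-line → (3,4), t=0.4388 (wall)
  → r_3 = 0.4388
beam 4: φ=45°, α=105°
  d=(-0.2588,0.9659)  start (3,3)  tX=1.3909 tY=0.3934  stride 1/|dx|=3.8637 1/|dy|=1.0353
    cross y-line → (3,4), t=0.3934 (wall)
  → r_4 = 0.3934
beam 5: φ=90°, α=150°
  d=(-0.8660,0.5000)  start (3,3)  tX=0.4157 tY=0.7600  stride 1/|dx|=1.1547 1/|dy|=2.0000
    cross x-line → (2,3), t=0.4157
    cross y-line → (2,4), t=0.7600 (wall)
  → r_5 = 0.7600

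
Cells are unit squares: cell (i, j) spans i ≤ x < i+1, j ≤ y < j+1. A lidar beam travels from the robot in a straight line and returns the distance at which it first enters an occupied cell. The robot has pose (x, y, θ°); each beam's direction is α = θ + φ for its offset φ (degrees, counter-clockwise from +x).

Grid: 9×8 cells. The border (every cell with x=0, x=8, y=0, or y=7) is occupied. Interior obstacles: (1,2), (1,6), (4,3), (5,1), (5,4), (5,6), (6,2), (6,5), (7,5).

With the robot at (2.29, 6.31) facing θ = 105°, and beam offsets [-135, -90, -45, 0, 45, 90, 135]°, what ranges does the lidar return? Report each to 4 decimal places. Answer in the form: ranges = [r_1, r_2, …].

ranges = [3.1292, 2.6660, 0.7967, 0.7143, 0.3349, 0.3002, 2.5800]

beam 1: φ=-135°, α=330°
  direction (0.8660, -0.5000); cell (2,6); t to first gridline: x 0.8198, y 0.6200 (then +1.1547 / +2.0000)
    (2,5) via y @ 0.6200
    (3,5) via x @ 0.8198
    (4,5) via x @ 1.9745
    (4,4) via y @ 2.6200
    (5,4) via x @ 3.1292  # hit
  → r_1 = 3.1292
beam 2: φ=-90°, α=15°
  direction (0.9659, 0.2588); cell (2,6); t to first gridline: x 0.7350, y 2.6660 (then +1.0353 / +3.8637)
    (3,6) via x @ 0.7350
    (4,6) via x @ 1.7703
    (4,7) via y @ 2.6660  # hit
  → r_2 = 2.6660
beam 3: φ=-45°, α=60°
  direction (0.5000, 0.8660); cell (2,6); t to first gridline: x 1.4200, y 0.7967 (then +2.0000 / +1.1547)
    (2,7) via y @ 0.7967  # hit
  → r_3 = 0.7967
beam 4: φ=0°, α=105°
  direction (-0.2588, 0.9659); cell (2,6); t to first gridline: x 1.1205, y 0.7143 (then +3.8637 / +1.0353)
    (2,7) via y @ 0.7143  # hit
  → r_4 = 0.7143
beam 5: φ=45°, α=150°
  direction (-0.8660, 0.5000); cell (2,6); t to first gridline: x 0.3349, y 1.3800 (then +1.1547 / +2.0000)
    (1,6) via x @ 0.3349  # hit
  → r_5 = 0.3349
beam 6: φ=90°, α=195°
  direction (-0.9659, -0.2588); cell (2,6); t to first gridline: x 0.3002, y 1.1977 (then +1.0353 / +3.8637)
    (1,6) via x @ 0.3002  # hit
  → r_6 = 0.3002
beam 7: φ=135°, α=240°
  direction (-0.5000, -0.8660); cell (2,6); t to first gridline: x 0.5800, y 0.3580 (then +2.0000 / +1.1547)
    (2,5) via y @ 0.3580
    (1,5) via x @ 0.5800
    (1,4) via y @ 1.5127
    (0,4) via x @ 2.5800  # hit
  → r_7 = 2.5800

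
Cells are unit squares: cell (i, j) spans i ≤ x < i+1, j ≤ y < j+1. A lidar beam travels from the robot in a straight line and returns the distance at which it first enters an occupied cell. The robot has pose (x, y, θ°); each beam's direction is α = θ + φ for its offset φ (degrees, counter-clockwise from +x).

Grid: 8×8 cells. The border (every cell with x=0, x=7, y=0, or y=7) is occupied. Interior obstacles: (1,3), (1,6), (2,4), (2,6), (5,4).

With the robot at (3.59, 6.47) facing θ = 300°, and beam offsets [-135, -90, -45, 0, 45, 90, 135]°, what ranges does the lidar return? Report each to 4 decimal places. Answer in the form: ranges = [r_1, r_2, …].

ranges = [0.6108, 0.6813, 2.2796, 2.8200, 3.5303, 1.0600, 0.5487]

beam 1: φ=-135°, α=165°
  direction (-0.9659, 0.2588); cell (3,6); t to first gridline: x 0.6108, y 2.0478 (then +1.0353 / +3.8637)
    (2,6) via x @ 0.6108  # hit
  → r_1 = 0.6108
beam 2: φ=-90°, α=210°
  direction (-0.8660, -0.5000); cell (3,6); t to first gridline: x 0.6813, y 0.9400 (then +1.1547 / +2.0000)
    (2,6) via x @ 0.6813  # hit
  → r_2 = 0.6813
beam 3: φ=-45°, α=255°
  direction (-0.2588, -0.9659); cell (3,6); t to first gridline: x 2.2796, y 0.4866 (then +3.8637 / +1.0353)
    (3,5) via y @ 0.4866
    (3,4) via y @ 1.5219
    (2,4) via x @ 2.2796  # hit
  → r_3 = 2.2796
beam 4: φ=0°, α=300°
  direction (0.5000, -0.8660); cell (3,6); t to first gridline: x 0.8200, y 0.5427 (then +2.0000 / +1.1547)
    (3,5) via y @ 0.5427
    (4,5) via x @ 0.8200
    (4,4) via y @ 1.6974
    (5,4) via x @ 2.8200  # hit
  → r_4 = 2.8200
beam 5: φ=45°, α=345°
  direction (0.9659, -0.2588); cell (3,6); t to first gridline: x 0.4245, y 1.8159 (then +1.0353 / +3.8637)
    (4,6) via x @ 0.4245
    (5,6) via x @ 1.4597
    (5,5) via y @ 1.8159
    (6,5) via x @ 2.4950
    (7,5) via x @ 3.5303  # hit
  → r_5 = 3.5303
beam 6: φ=90°, α=30°
  direction (0.8660, 0.5000); cell (3,6); t to first gridline: x 0.4734, y 1.0600 (then +1.1547 / +2.0000)
    (4,6) via x @ 0.4734
    (4,7) via y @ 1.0600  # hit
  → r_6 = 1.0600
beam 7: φ=135°, α=75°
  direction (0.2588, 0.9659); cell (3,6); t to first gridline: x 1.5841, y 0.5487 (then +3.8637 / +1.0353)
    (3,7) via y @ 0.5487  # hit
  → r_7 = 0.5487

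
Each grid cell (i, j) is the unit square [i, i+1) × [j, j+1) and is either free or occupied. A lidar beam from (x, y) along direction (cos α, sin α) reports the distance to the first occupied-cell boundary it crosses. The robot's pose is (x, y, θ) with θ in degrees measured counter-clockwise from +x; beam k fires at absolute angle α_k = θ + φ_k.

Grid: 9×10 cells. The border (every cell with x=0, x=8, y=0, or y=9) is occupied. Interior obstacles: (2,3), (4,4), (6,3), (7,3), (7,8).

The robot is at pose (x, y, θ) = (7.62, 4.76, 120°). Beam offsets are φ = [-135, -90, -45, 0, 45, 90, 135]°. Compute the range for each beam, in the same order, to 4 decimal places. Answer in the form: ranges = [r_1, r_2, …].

ranges = [0.3934, 0.4388, 1.4682, 4.8959, 6.8535, 1.5200, 0.7868]

beam 1: φ=-135°, α=345°
  cosα=0.9659 sinα=-0.2588 | (7,4) | tMaxX 0.3934 tMaxY 2.9364 | tΔX 1.0353 tΔY 3.8637
    t=0.3934 [x] (8,4) — stop
  → r_1 = 0.3934
beam 2: φ=-90°, α=30°
  cosα=0.8660 sinα=0.5000 | (7,4) | tMaxX 0.4388 tMaxY 0.4800 | tΔX 1.1547 tΔY 2.0000
    t=0.4388 [x] (8,4) — stop
  → r_2 = 0.4388
beam 3: φ=-45°, α=75°
  cosα=0.2588 sinα=0.9659 | (7,4) | tMaxX 1.4682 tMaxY 0.2485 | tΔX 3.8637 tΔY 1.0353
    t=0.2485 [y] (7,5)
    t=1.2837 [y] (7,6)
    t=1.4682 [x] (8,6) — stop
  → r_3 = 1.4682
beam 4: φ=0°, α=120°
  cosα=-0.5000 sinα=0.8660 | (7,4) | tMaxX 1.2400 tMaxY 0.2771 | tΔX 2.0000 tΔY 1.1547
    t=0.2771 [y] (7,5)
    t=1.2400 [x] (6,5)
    t=1.4318 [y] (6,6)
    t=2.5865 [y] (6,7)
    t=3.2400 [x] (5,7)
    t=3.7412 [y] (5,8)
    t=4.8959 [y] (5,9) — stop
  → r_4 = 4.8959
beam 5: φ=45°, α=165°
  cosα=-0.9659 sinα=0.2588 | (7,4) | tMaxX 0.6419 tMaxY 0.9273 | tΔX 1.0353 tΔY 3.8637
    t=0.6419 [x] (6,4)
    t=0.9273 [y] (6,5)
    t=1.6771 [x] (5,5)
    t=2.7124 [x] (4,5)
    t=3.7477 [x] (3,5)
    t=4.7830 [x] (2,5)
    t=4.7910 [y] (2,6)
    t=5.8183 [x] (1,6)
    t=6.8535 [x] (0,6) — stop
  → r_5 = 6.8535
beam 6: φ=90°, α=210°
  cosα=-0.8660 sinα=-0.5000 | (7,4) | tMaxX 0.7159 tMaxY 1.5200 | tΔX 1.1547 tΔY 2.0000
    t=0.7159 [x] (6,4)
    t=1.5200 [y] (6,3) — stop
  → r_6 = 1.5200
beam 7: φ=135°, α=255°
  cosα=-0.2588 sinα=-0.9659 | (7,4) | tMaxX 2.3955 tMaxY 0.7868 | tΔX 3.8637 tΔY 1.0353
    t=0.7868 [y] (7,3) — stop
  → r_7 = 0.7868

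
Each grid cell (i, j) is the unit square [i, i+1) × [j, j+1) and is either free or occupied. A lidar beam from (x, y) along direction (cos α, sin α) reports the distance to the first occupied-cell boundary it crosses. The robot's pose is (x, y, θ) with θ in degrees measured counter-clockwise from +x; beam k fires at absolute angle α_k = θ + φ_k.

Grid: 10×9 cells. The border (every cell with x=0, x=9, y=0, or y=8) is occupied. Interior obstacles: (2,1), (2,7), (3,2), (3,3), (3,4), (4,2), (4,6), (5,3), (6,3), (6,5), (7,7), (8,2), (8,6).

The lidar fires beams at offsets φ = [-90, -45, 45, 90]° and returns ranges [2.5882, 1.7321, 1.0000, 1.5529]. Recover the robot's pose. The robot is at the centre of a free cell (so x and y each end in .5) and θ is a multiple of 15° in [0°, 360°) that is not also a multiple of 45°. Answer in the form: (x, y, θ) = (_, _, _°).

(x, y, θ) = (7.5, 5.5, 15°)

Enumerate (i+0.5, j+0.5, θ) over the 43 free cells and 16 admissible headings. For each, cast all 4 beams and compare to the given ranges.
  (1.5, 5.5, 195°): beam 1 = 1.9319 ≠ 2.5882 ✗
  (4.5, 4.5, 210°): beam 1 = 3.0000 ≠ 2.5882 ✗
  (5.5, 5.5, 150°): beam 1 = 2.8868 ≠ 2.5882 ✗
  …
  (7.5, 5.5, 15°): r_1=2.5882, r_2=1.7321, r_3=1.0000, r_4=1.5529 — all match ✓
No second candidate reproduces the full scan.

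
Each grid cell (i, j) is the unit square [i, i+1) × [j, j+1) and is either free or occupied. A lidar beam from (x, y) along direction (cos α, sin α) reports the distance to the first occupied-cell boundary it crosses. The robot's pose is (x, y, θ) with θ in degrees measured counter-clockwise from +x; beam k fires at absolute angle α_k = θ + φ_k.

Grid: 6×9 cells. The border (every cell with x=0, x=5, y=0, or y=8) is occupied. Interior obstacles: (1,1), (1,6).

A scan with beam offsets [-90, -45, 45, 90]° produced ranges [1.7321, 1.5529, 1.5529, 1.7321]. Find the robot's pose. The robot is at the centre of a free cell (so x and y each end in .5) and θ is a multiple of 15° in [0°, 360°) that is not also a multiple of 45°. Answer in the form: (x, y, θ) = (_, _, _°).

Enumerate (i+0.5, j+0.5, θ) over the 26 free cells and 16 admissible headings. For each, cast all 4 beams and compare to the given ranges.
  (1.5, 3.5, 15°): beam 1 = 1.5529 ≠ 1.7321 ✗
  (2.5, 1.5, 60°): beam 1 = 1.0000 ≠ 1.7321 ✗
  (3.5, 6.5, 345°): beam 1 = 5.6940 ≠ 1.7321 ✗
  (3.5, 7.5, 15°): beam 1 = 5.7956 ≠ 1.7321 ✗
  …
  (3.5, 2.5, 300°): r_1=1.7321, r_2=1.5529, r_3=1.5529, r_4=1.7321 — all match ✓
Unique over the lattice → pose = (3.5, 2.5, 300°).

(x, y, θ) = (3.5, 2.5, 300°)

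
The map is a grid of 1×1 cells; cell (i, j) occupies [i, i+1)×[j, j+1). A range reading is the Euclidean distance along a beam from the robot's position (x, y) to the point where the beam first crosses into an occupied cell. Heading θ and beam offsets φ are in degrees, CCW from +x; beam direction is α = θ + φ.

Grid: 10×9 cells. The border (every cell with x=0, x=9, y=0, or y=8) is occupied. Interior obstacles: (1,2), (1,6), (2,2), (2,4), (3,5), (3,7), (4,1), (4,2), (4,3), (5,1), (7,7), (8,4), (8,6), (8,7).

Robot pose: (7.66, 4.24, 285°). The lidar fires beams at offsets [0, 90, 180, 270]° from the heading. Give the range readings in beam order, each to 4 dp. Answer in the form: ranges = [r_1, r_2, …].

beam 1: φ=0°, α=285°
  dir = (cos 285°, sin 285°) = (0.2588, -0.9659); from cell (7,4)
  next x-line at t=1.3137, next y-line at t=0.2485; Δt_x=3.8637, Δt_y=1.0353
    y: enter (7,3) at t=0.2485
    y: enter (7,2) at t=1.2837
    x: enter (8,2) at t=1.3137
    y: enter (8,1) at t=2.3190
    y: enter (8,0) at t=3.3543 ← occupied
  → r_1 = 3.3543
beam 2: φ=90°, α=15°
  dir = (cos 15°, sin 15°) = (0.9659, 0.2588); from cell (7,4)
  next x-line at t=0.3520, next y-line at t=2.9364; Δt_x=1.0353, Δt_y=3.8637
    x: enter (8,4) at t=0.3520 ← occupied
  → r_2 = 0.3520
beam 3: φ=180°, α=105°
  dir = (cos 105°, sin 105°) = (-0.2588, 0.9659); from cell (7,4)
  next x-line at t=2.5500, next y-line at t=0.7868; Δt_x=3.8637, Δt_y=1.0353
    y: enter (7,5) at t=0.7868
    y: enter (7,6) at t=1.8221
    x: enter (6,6) at t=2.5500
    y: enter (6,7) at t=2.8574
    y: enter (6,8) at t=3.8926 ← occupied
  → r_3 = 3.8926
beam 4: φ=270°, α=195°
  dir = (cos 195°, sin 195°) = (-0.9659, -0.2588); from cell (7,4)
  next x-line at t=0.6833, next y-line at t=0.9273; Δt_x=1.0353, Δt_y=3.8637
    x: enter (6,4) at t=0.6833
    y: enter (6,3) at t=0.9273
    x: enter (5,3) at t=1.7186
    x: enter (4,3) at t=2.7538 ← occupied
  → r_4 = 2.7538

ranges = [3.3543, 0.3520, 3.8926, 2.7538]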